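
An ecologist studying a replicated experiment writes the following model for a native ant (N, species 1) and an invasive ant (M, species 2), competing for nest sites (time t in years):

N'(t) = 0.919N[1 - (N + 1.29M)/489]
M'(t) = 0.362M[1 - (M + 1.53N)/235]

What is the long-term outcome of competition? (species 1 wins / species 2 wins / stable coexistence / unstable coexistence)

Compare the nullcline intercepts: K1/α12 = 489/1.29 = 379 > K2 = 235; K2/α21 = 235/1.53 = 154 < K1 = 489.
Since the inequalities point opposite ways, species 1 can invade but species 2 cannot.

species 1 excludes species 2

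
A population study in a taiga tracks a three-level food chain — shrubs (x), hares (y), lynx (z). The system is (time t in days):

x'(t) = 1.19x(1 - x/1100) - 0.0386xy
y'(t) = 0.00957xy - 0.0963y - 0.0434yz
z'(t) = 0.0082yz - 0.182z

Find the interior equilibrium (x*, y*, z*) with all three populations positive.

x* ≈ 308, y* ≈ 22.2, z* ≈ 65.7

From dz/dt = 0: 0.0082y* = 0.182, so y* = 22.2.
From dx/dt = 0: 1.19(1 - x*/1100) = 0.0386·22.2, giving x* = 1100·(1 - 0.72) = 308.
From dy/dt = 0: 0.00957·308 - 0.0963 = 0.0434z*, so z* = 2.85/0.0434 = 65.7.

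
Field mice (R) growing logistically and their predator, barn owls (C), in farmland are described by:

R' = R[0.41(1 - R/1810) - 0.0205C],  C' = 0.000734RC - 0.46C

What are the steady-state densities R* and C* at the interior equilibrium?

R* ≈ 627, C* ≈ 13.1

From dC/dt = 0 with C > 0: 0.000734R* = 0.46, so R* = 627.
Substitute into dR/dt = 0: 0.41(1 - 627/1810) = 0.0205C*.
The bracket is 0.654, giving C* = 0.268/0.0205 = 13.1.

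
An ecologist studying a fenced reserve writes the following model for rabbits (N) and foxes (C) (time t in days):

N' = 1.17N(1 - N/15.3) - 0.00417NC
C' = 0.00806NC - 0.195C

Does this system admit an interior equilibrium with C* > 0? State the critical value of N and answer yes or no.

The predator equation gives dC/dt > 0 only when N > 0.195/0.00806 = 24.2.
Without the predator, N → K = 15.3. Since 15.3 < 24.2, the predator cannot invade.

Threshold N = 24.2; K < 24.2, so no, the predator goes extinct.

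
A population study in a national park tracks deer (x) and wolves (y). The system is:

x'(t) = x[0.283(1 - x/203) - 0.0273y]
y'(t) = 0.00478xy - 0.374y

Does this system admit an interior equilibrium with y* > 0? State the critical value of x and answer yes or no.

The predator equation gives dy/dt > 0 only when x > 0.374/0.00478 = 78.2.
Without the predator, x → K = 203. Since 203 > 78.2, the predator can invade and persist.

Threshold x = 78.2; K > 78.2, so yes, the predator persists.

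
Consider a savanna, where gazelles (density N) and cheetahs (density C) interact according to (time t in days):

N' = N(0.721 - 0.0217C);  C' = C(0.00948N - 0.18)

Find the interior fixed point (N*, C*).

Set dC/dt = 0 with C > 0: 0.00948N - 0.18 = 0, so N* = 0.18/0.00948 = 19.
Set dN/dt = 0 with N > 0: 0.721 - 0.0217C = 0, so C* = 0.721/0.0217 = 33.2.

N* ≈ 19, C* ≈ 33.2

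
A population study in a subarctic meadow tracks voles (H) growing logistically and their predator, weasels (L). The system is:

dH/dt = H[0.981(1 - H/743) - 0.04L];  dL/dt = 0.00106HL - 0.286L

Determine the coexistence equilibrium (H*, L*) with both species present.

From dL/dt = 0 with L > 0: 0.00106H* = 0.286, so H* = 270.
Substitute into dH/dt = 0: 0.981(1 - 270/743) = 0.04L*.
The bracket is 0.637, giving L* = 0.625/0.04 = 15.6.

H* ≈ 270, L* ≈ 15.6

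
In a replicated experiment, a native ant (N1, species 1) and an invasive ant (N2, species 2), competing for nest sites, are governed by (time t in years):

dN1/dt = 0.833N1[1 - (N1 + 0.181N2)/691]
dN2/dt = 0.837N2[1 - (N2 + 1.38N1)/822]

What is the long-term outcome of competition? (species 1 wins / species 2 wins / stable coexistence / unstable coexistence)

Compare the nullcline intercepts: K1/α12 = 691/0.181 = 3820 > K2 = 822; K2/α21 = 822/1.38 = 596 < K1 = 691.
Since the inequalities point opposite ways, species 1 can invade but species 2 cannot.

species 1 excludes species 2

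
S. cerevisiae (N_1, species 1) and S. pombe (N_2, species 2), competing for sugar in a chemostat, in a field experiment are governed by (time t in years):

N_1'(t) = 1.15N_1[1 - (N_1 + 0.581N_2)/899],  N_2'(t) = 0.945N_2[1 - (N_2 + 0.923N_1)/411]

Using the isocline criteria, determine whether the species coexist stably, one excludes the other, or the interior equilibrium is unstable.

species 1 excludes species 2

Compare the nullcline intercepts: K1/α12 = 899/0.581 = 1550 > K2 = 411; K2/α21 = 411/0.923 = 445 < K1 = 899.
Since the inequalities point opposite ways, species 1 can invade but species 2 cannot.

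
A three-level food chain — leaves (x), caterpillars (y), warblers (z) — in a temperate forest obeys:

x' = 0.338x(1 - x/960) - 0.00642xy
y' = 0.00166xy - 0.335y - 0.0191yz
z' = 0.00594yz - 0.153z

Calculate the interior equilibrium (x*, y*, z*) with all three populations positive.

From dz/dt = 0: 0.00594y* = 0.153, so y* = 25.8.
From dx/dt = 0: 0.338(1 - x*/960) = 0.00642·25.8, giving x* = 960·(1 - 0.489) = 490.
From dy/dt = 0: 0.00166·490 - 0.335 = 0.0191z*, so z* = 0.479/0.0191 = 25.1.

x* ≈ 490, y* ≈ 25.8, z* ≈ 25.1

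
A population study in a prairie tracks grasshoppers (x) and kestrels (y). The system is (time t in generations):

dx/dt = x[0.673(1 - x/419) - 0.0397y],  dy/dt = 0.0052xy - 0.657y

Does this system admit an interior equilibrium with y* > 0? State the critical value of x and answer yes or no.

Threshold x = 126; K > 126, so yes, the predator persists.

The predator equation gives dy/dt > 0 only when x > 0.657/0.0052 = 126.
Without the predator, x → K = 419. Since 419 > 126, the predator can invade and persist.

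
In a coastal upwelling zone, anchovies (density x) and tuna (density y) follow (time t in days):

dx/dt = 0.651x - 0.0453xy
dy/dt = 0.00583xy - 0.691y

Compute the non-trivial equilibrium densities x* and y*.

x* ≈ 119, y* ≈ 14.4

Set dy/dt = 0 with y > 0: 0.00583x - 0.691 = 0, so x* = 0.691/0.00583 = 119.
Set dx/dt = 0 with x > 0: 0.651 - 0.0453y = 0, so y* = 0.651/0.0453 = 14.4.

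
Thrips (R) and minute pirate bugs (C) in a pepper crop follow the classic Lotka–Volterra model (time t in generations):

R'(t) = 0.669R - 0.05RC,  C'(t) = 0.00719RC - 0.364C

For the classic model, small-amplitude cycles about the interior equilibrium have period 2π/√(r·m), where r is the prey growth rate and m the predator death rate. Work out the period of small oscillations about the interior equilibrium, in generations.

Here r = 0.669 and m = 0.364, so r·m = 0.244.
ω = √0.244 = 0.493 per generation, hence T = 2π/ω ≈ 12.7 generations.

T ≈ 12.7 generations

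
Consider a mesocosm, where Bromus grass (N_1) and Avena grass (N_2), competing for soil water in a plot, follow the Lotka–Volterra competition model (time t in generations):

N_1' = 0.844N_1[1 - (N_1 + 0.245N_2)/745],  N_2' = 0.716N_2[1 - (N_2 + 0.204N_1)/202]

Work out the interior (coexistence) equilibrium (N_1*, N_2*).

N_1* ≈ 732, N_2* ≈ 52.7

Setting both brackets to zero gives the nullclines N_1 + 0.245N_2 = 745 and 0.204N_1 + N_2 = 202.
Substituting N_2 = 202 - 0.204N_1 into the first: N_1(1 - 0.245·0.204) = 745 - 0.245·202.
So N_1* = 696/0.95 = 732, and then N_2* = 202 - 0.204·732 = 52.7.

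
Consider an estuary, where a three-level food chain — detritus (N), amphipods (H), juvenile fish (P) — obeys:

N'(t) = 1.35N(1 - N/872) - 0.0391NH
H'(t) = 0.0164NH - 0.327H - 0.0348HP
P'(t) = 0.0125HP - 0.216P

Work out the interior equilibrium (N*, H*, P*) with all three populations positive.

N* ≈ 436, H* ≈ 17.3, P* ≈ 196

From dP/dt = 0: 0.0125H* = 0.216, so H* = 17.3.
From dN/dt = 0: 1.35(1 - N*/872) = 0.0391·17.3, giving N* = 872·(1 - 0.5) = 436.
From dH/dt = 0: 0.0164·436 - 0.327 = 0.0348P*, so P* = 6.82/0.0348 = 196.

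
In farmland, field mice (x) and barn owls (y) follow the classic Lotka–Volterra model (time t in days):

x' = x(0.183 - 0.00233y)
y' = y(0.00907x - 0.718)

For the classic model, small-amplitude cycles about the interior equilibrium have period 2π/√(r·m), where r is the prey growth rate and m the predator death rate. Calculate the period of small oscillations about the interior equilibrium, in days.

Here r = 0.183 and m = 0.718, so r·m = 0.131.
ω = √0.131 = 0.362 per day, hence T = 2π/ω ≈ 17.3 days.

T ≈ 17.3 days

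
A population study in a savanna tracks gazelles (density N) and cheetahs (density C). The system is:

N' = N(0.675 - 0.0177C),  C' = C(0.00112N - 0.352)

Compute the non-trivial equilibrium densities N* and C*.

Set dC/dt = 0 with C > 0: 0.00112N - 0.352 = 0, so N* = 0.352/0.00112 = 314.
Set dN/dt = 0 with N > 0: 0.675 - 0.0177C = 0, so C* = 0.675/0.0177 = 38.1.

N* ≈ 314, C* ≈ 38.1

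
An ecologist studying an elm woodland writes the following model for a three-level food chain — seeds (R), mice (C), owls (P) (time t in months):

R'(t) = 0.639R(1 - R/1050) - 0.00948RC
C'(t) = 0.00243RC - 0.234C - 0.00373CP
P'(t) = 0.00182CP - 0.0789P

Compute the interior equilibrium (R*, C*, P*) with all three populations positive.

R* ≈ 375, C* ≈ 43.4, P* ≈ 181

From dP/dt = 0: 0.00182C* = 0.0789, so C* = 43.4.
From dR/dt = 0: 0.639(1 - R*/1050) = 0.00948·43.4, giving R* = 1050·(1 - 0.643) = 375.
From dC/dt = 0: 0.00243·375 - 0.234 = 0.00373P*, so P* = 0.676/0.00373 = 181.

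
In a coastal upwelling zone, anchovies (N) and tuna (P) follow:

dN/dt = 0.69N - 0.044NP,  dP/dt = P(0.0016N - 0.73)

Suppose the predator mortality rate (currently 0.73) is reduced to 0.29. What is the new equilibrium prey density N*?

N* ≈ 181

At the interior fixed point, setting dP/dt = 0 with P > 0 fixes N* = (predator death rate)/(NP coefficient) — independent of the other coefficients.
With the change, N* = 0.29/0.0016 = 181; it falls from 456.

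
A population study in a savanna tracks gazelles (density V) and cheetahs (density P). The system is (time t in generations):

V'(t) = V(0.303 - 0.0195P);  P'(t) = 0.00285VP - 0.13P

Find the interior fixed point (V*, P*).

Set dP/dt = 0 with P > 0: 0.00285V - 0.13 = 0, so V* = 0.13/0.00285 = 45.6.
Set dV/dt = 0 with V > 0: 0.303 - 0.0195P = 0, so P* = 0.303/0.0195 = 15.5.

V* ≈ 45.6, P* ≈ 15.5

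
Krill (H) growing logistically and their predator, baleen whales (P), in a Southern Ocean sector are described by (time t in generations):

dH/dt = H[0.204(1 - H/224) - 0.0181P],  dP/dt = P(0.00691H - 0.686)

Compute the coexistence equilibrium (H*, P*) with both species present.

From dP/dt = 0 with P > 0: 0.00691H* = 0.686, so H* = 99.3.
Substitute into dH/dt = 0: 0.204(1 - 99.3/224) = 0.0181P*.
The bracket is 0.557, giving P* = 0.114/0.0181 = 6.28.

H* ≈ 99.3, P* ≈ 6.28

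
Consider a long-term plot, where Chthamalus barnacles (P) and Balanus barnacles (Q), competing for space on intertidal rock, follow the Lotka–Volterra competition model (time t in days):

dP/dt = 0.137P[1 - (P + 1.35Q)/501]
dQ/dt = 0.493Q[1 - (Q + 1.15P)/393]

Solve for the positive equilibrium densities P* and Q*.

Setting both brackets to zero gives the nullclines P + 1.35Q = 501 and 1.15P + Q = 393.
Substituting Q = 393 - 1.15P into the first: P(1 - 1.35·1.15) = 501 - 1.35·393.
So P* = -29.6/-0.552 = 53.5, and then Q* = 393 - 1.15·53.5 = 331.

P* ≈ 53.5, Q* ≈ 331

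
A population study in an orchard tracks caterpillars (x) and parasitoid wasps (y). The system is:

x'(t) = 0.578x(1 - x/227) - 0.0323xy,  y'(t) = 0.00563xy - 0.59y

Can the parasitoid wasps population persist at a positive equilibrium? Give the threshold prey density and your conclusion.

Threshold x = 105; K > 105, so yes, the predator persists.

The predator equation gives dy/dt > 0 only when x > 0.59/0.00563 = 105.
Without the predator, x → K = 227. Since 227 > 105, the predator can invade and persist.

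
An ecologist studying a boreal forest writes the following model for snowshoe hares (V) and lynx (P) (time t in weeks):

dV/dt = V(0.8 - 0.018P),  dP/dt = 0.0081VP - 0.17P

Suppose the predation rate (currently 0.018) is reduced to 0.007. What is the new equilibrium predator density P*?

At the interior fixed point, setting dV/dt = 0 with V > 0 fixes P* = (prey growth rate)/(VP coefficient) — independent of the other coefficients.
With the change, P* = 0.8/0.007 = 114; it rises from 44.4.

P* ≈ 114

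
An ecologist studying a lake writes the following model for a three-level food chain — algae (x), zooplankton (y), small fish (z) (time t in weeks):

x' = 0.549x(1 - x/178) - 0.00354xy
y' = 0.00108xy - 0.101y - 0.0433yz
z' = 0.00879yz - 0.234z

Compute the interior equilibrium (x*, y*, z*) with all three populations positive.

From dz/dt = 0: 0.00879y* = 0.234, so y* = 26.6.
From dx/dt = 0: 0.549(1 - x*/178) = 0.00354·26.6, giving x* = 178·(1 - 0.172) = 147.
From dy/dt = 0: 0.00108·147 - 0.101 = 0.0433z*, so z* = 0.0582/0.0433 = 1.35.

x* ≈ 147, y* ≈ 26.6, z* ≈ 1.35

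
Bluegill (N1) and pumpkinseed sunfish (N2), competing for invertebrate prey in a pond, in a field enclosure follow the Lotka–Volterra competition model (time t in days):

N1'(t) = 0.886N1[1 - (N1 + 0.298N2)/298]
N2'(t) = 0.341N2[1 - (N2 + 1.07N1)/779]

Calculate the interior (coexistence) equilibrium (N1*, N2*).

N1* ≈ 96.7, N2* ≈ 676

Setting both brackets to zero gives the nullclines N1 + 0.298N2 = 298 and 1.07N1 + N2 = 779.
Substituting N2 = 779 - 1.07N1 into the first: N1(1 - 0.298·1.07) = 298 - 0.298·779.
So N1* = 65.9/0.681 = 96.7, and then N2* = 779 - 1.07·96.7 = 676.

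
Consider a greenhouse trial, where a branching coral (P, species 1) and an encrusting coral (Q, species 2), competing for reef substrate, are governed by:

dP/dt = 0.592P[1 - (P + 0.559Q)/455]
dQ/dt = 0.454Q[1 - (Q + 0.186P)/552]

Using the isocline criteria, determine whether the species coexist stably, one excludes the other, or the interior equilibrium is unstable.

Compare the nullcline intercepts: K1/α12 = 455/0.559 = 814 > K2 = 552; K2/α21 = 552/0.186 = 2970 > K1 = 455.
Since both inequalities hold, each species can invade when rare, so the interior equilibrium is stable.

stable coexistence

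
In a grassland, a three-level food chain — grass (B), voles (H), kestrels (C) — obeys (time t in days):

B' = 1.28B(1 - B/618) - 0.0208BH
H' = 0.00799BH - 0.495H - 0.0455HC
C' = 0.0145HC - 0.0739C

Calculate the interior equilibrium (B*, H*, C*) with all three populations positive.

From dC/dt = 0: 0.0145H* = 0.0739, so H* = 5.1.
From dB/dt = 0: 1.28(1 - B*/618) = 0.0208·5.1, giving B* = 618·(1 - 0.0828) = 567.
From dH/dt = 0: 0.00799·567 - 0.495 = 0.0455C*, so C* = 4.03/0.0455 = 88.7.

B* ≈ 567, H* ≈ 5.1, C* ≈ 88.7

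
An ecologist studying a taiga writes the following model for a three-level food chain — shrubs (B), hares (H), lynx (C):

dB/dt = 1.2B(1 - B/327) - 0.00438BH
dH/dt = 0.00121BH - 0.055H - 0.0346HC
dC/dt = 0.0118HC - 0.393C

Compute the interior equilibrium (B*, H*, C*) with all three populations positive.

From dC/dt = 0: 0.0118H* = 0.393, so H* = 33.3.
From dB/dt = 0: 1.2(1 - B*/327) = 0.00438·33.3, giving B* = 327·(1 - 0.122) = 287.
From dH/dt = 0: 0.00121·287 - 0.055 = 0.0346C*, so C* = 0.293/0.0346 = 8.46.

B* ≈ 287, H* ≈ 33.3, C* ≈ 8.46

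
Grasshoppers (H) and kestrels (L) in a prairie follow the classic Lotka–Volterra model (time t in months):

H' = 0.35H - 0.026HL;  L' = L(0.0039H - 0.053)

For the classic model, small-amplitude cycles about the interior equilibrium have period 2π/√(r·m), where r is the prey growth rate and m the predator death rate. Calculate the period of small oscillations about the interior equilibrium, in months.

Here r = 0.35 and m = 0.053, so r·m = 0.0185.
ω = √0.0185 = 0.136 per month, hence T = 2π/ω ≈ 46.1 months.

T ≈ 46.1 months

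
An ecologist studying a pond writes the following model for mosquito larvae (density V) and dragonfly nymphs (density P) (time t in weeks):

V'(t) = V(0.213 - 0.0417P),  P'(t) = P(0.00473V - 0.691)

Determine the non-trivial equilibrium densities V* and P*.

V* ≈ 146, P* ≈ 5.11

Set dP/dt = 0 with P > 0: 0.00473V - 0.691 = 0, so V* = 0.691/0.00473 = 146.
Set dV/dt = 0 with V > 0: 0.213 - 0.0417P = 0, so P* = 0.213/0.0417 = 5.11.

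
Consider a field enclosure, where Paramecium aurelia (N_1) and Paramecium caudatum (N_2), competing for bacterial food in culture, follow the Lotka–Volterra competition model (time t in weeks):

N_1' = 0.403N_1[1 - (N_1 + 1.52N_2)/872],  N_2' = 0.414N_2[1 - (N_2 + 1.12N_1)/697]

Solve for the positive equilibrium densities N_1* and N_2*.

Setting both brackets to zero gives the nullclines N_1 + 1.52N_2 = 872 and 1.12N_1 + N_2 = 697.
Substituting N_2 = 697 - 1.12N_1 into the first: N_1(1 - 1.52·1.12) = 872 - 1.52·697.
So N_1* = -187/-0.702 = 267, and then N_2* = 697 - 1.12·267 = 398.

N_1* ≈ 267, N_2* ≈ 398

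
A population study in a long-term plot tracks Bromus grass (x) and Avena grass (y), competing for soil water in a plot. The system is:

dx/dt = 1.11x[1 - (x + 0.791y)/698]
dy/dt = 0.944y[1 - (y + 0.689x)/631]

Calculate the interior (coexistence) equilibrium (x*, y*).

x* ≈ 437, y* ≈ 330

Setting both brackets to zero gives the nullclines x + 0.791y = 698 and 0.689x + y = 631.
Substituting y = 631 - 0.689x into the first: x(1 - 0.791·0.689) = 698 - 0.791·631.
So x* = 199/0.455 = 437, and then y* = 631 - 0.689·437 = 330.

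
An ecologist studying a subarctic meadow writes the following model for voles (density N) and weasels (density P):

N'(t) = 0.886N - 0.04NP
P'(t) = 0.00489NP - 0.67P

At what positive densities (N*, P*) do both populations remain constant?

N* ≈ 137, P* ≈ 22.1

Set dP/dt = 0 with P > 0: 0.00489N - 0.67 = 0, so N* = 0.67/0.00489 = 137.
Set dN/dt = 0 with N > 0: 0.886 - 0.04P = 0, so P* = 0.886/0.04 = 22.1.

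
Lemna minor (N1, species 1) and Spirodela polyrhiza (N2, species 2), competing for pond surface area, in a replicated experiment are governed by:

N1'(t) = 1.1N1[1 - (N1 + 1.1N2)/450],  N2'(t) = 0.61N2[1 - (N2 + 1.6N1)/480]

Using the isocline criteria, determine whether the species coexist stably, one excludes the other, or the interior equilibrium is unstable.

Compare the nullcline intercepts: K1/α12 = 450/1.1 = 409 < K2 = 480; K2/α21 = 480/1.6 = 300 < K1 = 450.
Since both are reversed, neither can invade when rare; the interior point is a saddle.

unstable coexistence (outcome depends on initial conditions)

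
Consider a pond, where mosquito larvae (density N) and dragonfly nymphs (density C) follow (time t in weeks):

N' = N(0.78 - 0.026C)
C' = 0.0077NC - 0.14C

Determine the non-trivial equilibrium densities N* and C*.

N* ≈ 18.2, C* ≈ 30

Set dC/dt = 0 with C > 0: 0.0077N - 0.14 = 0, so N* = 0.14/0.0077 = 18.2.
Set dN/dt = 0 with N > 0: 0.78 - 0.026C = 0, so C* = 0.78/0.026 = 30.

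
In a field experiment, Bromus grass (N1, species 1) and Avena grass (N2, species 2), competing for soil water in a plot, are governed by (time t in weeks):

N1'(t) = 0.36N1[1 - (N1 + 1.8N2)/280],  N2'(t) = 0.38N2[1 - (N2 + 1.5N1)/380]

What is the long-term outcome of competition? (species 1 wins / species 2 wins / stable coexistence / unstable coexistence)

Compare the nullcline intercepts: K1/α12 = 280/1.8 = 156 < K2 = 380; K2/α21 = 380/1.5 = 253 < K1 = 280.
Since both are reversed, neither can invade when rare; the interior point is a saddle.

unstable coexistence (outcome depends on initial conditions)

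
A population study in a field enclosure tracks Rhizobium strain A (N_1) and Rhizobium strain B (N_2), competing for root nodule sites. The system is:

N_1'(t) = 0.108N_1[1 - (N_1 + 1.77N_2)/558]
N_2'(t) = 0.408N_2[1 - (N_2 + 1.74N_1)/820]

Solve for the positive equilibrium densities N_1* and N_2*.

Setting both brackets to zero gives the nullclines N_1 + 1.77N_2 = 558 and 1.74N_1 + N_2 = 820.
Substituting N_2 = 820 - 1.74N_1 into the first: N_1(1 - 1.77·1.74) = 558 - 1.77·820.
So N_1* = -893/-2.08 = 430, and then N_2* = 820 - 1.74·430 = 72.6.

N_1* ≈ 430, N_2* ≈ 72.6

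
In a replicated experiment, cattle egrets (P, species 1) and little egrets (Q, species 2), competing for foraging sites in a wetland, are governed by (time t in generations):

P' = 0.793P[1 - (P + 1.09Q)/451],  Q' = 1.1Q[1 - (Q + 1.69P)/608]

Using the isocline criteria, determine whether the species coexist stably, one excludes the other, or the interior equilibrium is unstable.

Compare the nullcline intercepts: K1/α12 = 451/1.09 = 414 < K2 = 608; K2/α21 = 608/1.69 = 360 < K1 = 451.
Since both are reversed, neither can invade when rare; the interior point is a saddle.

unstable coexistence (outcome depends on initial conditions)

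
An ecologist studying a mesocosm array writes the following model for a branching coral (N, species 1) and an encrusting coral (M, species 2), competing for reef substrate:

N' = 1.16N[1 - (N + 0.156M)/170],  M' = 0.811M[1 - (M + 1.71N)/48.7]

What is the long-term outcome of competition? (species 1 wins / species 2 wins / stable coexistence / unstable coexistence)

Compare the nullcline intercepts: K1/α12 = 170/0.156 = 1090 > K2 = 48.7; K2/α21 = 48.7/1.71 = 28.5 < K1 = 170.
Since the inequalities point opposite ways, species 1 can invade but species 2 cannot.

species 1 excludes species 2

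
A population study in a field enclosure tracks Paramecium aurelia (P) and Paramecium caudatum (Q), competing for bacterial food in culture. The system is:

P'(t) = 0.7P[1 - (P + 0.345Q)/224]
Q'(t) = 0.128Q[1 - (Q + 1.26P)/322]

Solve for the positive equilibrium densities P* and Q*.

P* ≈ 200, Q* ≈ 70.3

Setting both brackets to zero gives the nullclines P + 0.345Q = 224 and 1.26P + Q = 322.
Substituting Q = 322 - 1.26P into the first: P(1 - 0.345·1.26) = 224 - 0.345·322.
So P* = 113/0.565 = 200, and then Q* = 322 - 1.26·200 = 70.3.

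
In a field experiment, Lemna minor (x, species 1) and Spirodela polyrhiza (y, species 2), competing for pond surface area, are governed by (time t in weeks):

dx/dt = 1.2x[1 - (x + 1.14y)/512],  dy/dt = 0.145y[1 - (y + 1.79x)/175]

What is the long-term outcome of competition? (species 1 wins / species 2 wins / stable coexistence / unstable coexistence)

species 1 excludes species 2

Compare the nullcline intercepts: K1/α12 = 512/1.14 = 449 > K2 = 175; K2/α21 = 175/1.79 = 97.8 < K1 = 512.
Since the inequalities point opposite ways, species 1 can invade but species 2 cannot.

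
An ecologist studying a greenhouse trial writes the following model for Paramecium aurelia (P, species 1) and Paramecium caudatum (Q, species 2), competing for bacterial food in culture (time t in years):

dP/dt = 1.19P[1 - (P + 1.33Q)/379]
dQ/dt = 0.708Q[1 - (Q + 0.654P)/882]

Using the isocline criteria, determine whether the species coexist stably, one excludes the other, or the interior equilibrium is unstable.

species 2 excludes species 1

Compare the nullcline intercepts: K1/α12 = 379/1.33 = 285 < K2 = 882; K2/α21 = 882/0.654 = 1350 > K1 = 379.
Since the inequalities point opposite ways, species 2 can invade but species 1 cannot.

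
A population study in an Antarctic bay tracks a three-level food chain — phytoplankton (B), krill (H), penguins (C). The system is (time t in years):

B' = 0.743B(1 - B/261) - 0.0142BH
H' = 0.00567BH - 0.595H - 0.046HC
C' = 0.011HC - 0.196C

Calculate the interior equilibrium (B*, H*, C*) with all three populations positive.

From dC/dt = 0: 0.011H* = 0.196, so H* = 17.8.
From dB/dt = 0: 0.743(1 - B*/261) = 0.0142·17.8, giving B* = 261·(1 - 0.341) = 172.
From dH/dt = 0: 0.00567·172 - 0.595 = 0.046C*, so C* = 0.381/0.046 = 8.28.

B* ≈ 172, H* ≈ 17.8, C* ≈ 8.28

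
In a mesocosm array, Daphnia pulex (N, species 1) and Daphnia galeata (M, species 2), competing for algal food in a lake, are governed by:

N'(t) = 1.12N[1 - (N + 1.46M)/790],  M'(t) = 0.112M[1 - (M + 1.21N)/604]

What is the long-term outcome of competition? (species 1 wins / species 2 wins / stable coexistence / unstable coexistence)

Compare the nullcline intercepts: K1/α12 = 790/1.46 = 541 < K2 = 604; K2/α21 = 604/1.21 = 499 < K1 = 790.
Since both are reversed, neither can invade when rare; the interior point is a saddle.

unstable coexistence (outcome depends on initial conditions)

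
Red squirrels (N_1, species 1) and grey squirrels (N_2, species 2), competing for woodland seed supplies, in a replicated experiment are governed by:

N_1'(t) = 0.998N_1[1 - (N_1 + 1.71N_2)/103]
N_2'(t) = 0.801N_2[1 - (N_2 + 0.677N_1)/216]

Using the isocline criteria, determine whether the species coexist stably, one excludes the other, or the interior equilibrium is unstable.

species 2 excludes species 1

Compare the nullcline intercepts: K1/α12 = 103/1.71 = 60.2 < K2 = 216; K2/α21 = 216/0.677 = 319 > K1 = 103.
Since the inequalities point opposite ways, species 2 can invade but species 1 cannot.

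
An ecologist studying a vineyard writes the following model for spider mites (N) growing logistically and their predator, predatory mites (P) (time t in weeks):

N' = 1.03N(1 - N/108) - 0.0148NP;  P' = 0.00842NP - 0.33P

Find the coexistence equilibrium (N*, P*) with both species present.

From dP/dt = 0 with P > 0: 0.00842N* = 0.33, so N* = 39.2.
Substitute into dN/dt = 0: 1.03(1 - 39.2/108) = 0.0148P*.
The bracket is 0.637, giving P* = 0.656/0.0148 = 44.3.

N* ≈ 39.2, P* ≈ 44.3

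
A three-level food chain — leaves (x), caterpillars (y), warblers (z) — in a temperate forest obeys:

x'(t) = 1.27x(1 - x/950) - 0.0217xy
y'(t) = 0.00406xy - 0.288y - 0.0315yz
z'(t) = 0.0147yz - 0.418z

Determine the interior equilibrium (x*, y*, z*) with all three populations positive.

From dz/dt = 0: 0.0147y* = 0.418, so y* = 28.4.
From dx/dt = 0: 1.27(1 - x*/950) = 0.0217·28.4, giving x* = 950·(1 - 0.486) = 488.
From dy/dt = 0: 0.00406·488 - 0.288 = 0.0315z*, so z* = 1.7/0.0315 = 53.8.

x* ≈ 488, y* ≈ 28.4, z* ≈ 53.8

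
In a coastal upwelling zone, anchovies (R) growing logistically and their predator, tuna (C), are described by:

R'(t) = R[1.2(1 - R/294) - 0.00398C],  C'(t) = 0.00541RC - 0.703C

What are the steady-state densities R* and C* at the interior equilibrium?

R* ≈ 130, C* ≈ 168

From dC/dt = 0 with C > 0: 0.00541R* = 0.703, so R* = 130.
Substitute into dR/dt = 0: 1.2(1 - 130/294) = 0.00398C*.
The bracket is 0.558, giving C* = 0.67/0.00398 = 168.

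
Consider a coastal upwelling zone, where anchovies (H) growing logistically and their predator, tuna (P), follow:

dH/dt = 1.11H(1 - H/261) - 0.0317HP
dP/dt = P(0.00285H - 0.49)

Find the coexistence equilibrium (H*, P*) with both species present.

From dP/dt = 0 with P > 0: 0.00285H* = 0.49, so H* = 172.
Substitute into dH/dt = 0: 1.11(1 - 172/261) = 0.0317P*.
The bracket is 0.341, giving P* = 0.379/0.0317 = 11.9.

H* ≈ 172, P* ≈ 11.9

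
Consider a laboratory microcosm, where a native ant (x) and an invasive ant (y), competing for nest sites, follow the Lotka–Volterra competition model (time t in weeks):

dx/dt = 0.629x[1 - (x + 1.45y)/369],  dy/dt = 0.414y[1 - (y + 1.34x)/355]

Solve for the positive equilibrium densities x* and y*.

x* ≈ 155, y* ≈ 148

Setting both brackets to zero gives the nullclines x + 1.45y = 369 and 1.34x + y = 355.
Substituting y = 355 - 1.34x into the first: x(1 - 1.45·1.34) = 369 - 1.45·355.
So x* = -146/-0.943 = 155, and then y* = 355 - 1.34·155 = 148.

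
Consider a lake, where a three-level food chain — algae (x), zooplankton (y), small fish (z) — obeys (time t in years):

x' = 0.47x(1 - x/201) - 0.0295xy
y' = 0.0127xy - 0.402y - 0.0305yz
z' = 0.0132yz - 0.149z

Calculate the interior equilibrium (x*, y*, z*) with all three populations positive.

From dz/dt = 0: 0.0132y* = 0.149, so y* = 11.3.
From dx/dt = 0: 0.47(1 - x*/201) = 0.0295·11.3, giving x* = 201·(1 - 0.708) = 58.6.
From dy/dt = 0: 0.0127·58.6 - 0.402 = 0.0305z*, so z* = 0.342/0.0305 = 11.2.

x* ≈ 58.6, y* ≈ 11.3, z* ≈ 11.2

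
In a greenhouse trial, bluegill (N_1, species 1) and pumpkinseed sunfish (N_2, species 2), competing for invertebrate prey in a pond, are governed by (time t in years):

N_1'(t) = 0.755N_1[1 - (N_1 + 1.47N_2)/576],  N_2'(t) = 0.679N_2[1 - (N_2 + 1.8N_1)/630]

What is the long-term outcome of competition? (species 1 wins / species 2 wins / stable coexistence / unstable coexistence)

Compare the nullcline intercepts: K1/α12 = 576/1.47 = 392 < K2 = 630; K2/α21 = 630/1.8 = 350 < K1 = 576.
Since both are reversed, neither can invade when rare; the interior point is a saddle.

unstable coexistence (outcome depends on initial conditions)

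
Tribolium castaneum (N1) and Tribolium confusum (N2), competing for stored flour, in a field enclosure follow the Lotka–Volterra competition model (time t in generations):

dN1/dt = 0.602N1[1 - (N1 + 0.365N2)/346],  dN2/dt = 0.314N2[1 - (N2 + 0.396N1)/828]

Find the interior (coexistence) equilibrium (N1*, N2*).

Setting both brackets to zero gives the nullclines N1 + 0.365N2 = 346 and 0.396N1 + N2 = 828.
Substituting N2 = 828 - 0.396N1 into the first: N1(1 - 0.365·0.396) = 346 - 0.365·828.
So N1* = 43.8/0.855 = 51.2, and then N2* = 828 - 0.396·51.2 = 808.

N1* ≈ 51.2, N2* ≈ 808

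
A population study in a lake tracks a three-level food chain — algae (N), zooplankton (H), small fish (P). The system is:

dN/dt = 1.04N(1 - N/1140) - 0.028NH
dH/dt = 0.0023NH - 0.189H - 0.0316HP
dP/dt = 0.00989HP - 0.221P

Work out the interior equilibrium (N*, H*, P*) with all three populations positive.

N* ≈ 454, H* ≈ 22.3, P* ≈ 27.1

From dP/dt = 0: 0.00989H* = 0.221, so H* = 22.3.
From dN/dt = 0: 1.04(1 - N*/1140) = 0.028·22.3, giving N* = 1140·(1 - 0.602) = 454.
From dH/dt = 0: 0.0023·454 - 0.189 = 0.0316P*, so P* = 0.856/0.0316 = 27.1.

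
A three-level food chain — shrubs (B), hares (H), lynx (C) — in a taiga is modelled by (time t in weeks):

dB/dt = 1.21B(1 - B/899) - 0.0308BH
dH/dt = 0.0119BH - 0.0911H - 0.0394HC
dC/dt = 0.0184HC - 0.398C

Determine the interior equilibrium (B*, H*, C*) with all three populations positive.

From dC/dt = 0: 0.0184H* = 0.398, so H* = 21.6.
From dB/dt = 0: 1.21(1 - B*/899) = 0.0308·21.6, giving B* = 899·(1 - 0.551) = 404.
From dH/dt = 0: 0.0119·404 - 0.0911 = 0.0394C*, so C* = 4.72/0.0394 = 120.

B* ≈ 404, H* ≈ 21.6, C* ≈ 120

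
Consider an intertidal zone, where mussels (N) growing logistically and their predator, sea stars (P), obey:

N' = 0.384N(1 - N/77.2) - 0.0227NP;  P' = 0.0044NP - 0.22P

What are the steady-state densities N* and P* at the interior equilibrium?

From dP/dt = 0 with P > 0: 0.0044N* = 0.22, so N* = 50.
Substitute into dN/dt = 0: 0.384(1 - 50/77.2) = 0.0227P*.
The bracket is 0.352, giving P* = 0.135/0.0227 = 5.96.

N* ≈ 50, P* ≈ 5.96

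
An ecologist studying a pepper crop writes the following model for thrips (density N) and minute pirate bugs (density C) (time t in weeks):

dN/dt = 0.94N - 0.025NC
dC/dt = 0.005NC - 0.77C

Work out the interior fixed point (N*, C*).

Set dC/dt = 0 with C > 0: 0.005N - 0.77 = 0, so N* = 0.77/0.005 = 154.
Set dN/dt = 0 with N > 0: 0.94 - 0.025C = 0, so C* = 0.94/0.025 = 37.6.

N* ≈ 154, C* ≈ 37.6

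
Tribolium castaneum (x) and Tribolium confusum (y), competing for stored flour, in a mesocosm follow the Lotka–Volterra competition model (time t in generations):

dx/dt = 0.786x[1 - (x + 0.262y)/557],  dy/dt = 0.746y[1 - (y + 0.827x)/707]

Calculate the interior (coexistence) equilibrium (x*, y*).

Setting both brackets to zero gives the nullclines x + 0.262y = 557 and 0.827x + y = 707.
Substituting y = 707 - 0.827x into the first: x(1 - 0.262·0.827) = 557 - 0.262·707.
So x* = 372/0.783 = 475, and then y* = 707 - 0.827·475 = 315.

x* ≈ 475, y* ≈ 315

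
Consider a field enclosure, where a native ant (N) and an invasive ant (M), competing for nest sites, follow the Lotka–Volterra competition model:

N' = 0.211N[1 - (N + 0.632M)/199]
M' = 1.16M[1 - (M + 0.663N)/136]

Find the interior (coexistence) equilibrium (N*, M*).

N* ≈ 195, M* ≈ 6.99

Setting both brackets to zero gives the nullclines N + 0.632M = 199 and 0.663N + M = 136.
Substituting M = 136 - 0.663N into the first: N(1 - 0.632·0.663) = 199 - 0.632·136.
So N* = 113/0.581 = 195, and then M* = 136 - 0.663·195 = 6.99.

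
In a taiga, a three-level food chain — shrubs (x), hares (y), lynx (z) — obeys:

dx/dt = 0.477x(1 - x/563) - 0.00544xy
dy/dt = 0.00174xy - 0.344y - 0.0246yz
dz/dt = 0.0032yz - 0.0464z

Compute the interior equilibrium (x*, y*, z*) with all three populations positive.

From dz/dt = 0: 0.0032y* = 0.0464, so y* = 14.5.
From dx/dt = 0: 0.477(1 - x*/563) = 0.00544·14.5, giving x* = 563·(1 - 0.165) = 470.
From dy/dt = 0: 0.00174·470 - 0.344 = 0.0246z*, so z* = 0.474/0.0246 = 19.3.

x* ≈ 470, y* ≈ 14.5, z* ≈ 19.3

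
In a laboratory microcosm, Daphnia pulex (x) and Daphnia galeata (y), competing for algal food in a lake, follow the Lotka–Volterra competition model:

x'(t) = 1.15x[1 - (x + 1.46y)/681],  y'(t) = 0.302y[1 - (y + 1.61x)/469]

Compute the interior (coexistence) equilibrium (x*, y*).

x* ≈ 2.77, y* ≈ 465

Setting both brackets to zero gives the nullclines x + 1.46y = 681 and 1.61x + y = 469.
Substituting y = 469 - 1.61x into the first: x(1 - 1.46·1.61) = 681 - 1.46·469.
So x* = -3.74/-1.35 = 2.77, and then y* = 469 - 1.61·2.77 = 465.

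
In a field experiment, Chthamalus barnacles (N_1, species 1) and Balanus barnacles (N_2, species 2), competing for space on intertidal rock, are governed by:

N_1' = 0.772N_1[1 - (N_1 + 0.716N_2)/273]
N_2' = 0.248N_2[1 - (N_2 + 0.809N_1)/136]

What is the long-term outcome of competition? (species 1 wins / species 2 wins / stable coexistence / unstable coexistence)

species 1 excludes species 2

Compare the nullcline intercepts: K1/α12 = 273/0.716 = 381 > K2 = 136; K2/α21 = 136/0.809 = 168 < K1 = 273.
Since the inequalities point opposite ways, species 1 can invade but species 2 cannot.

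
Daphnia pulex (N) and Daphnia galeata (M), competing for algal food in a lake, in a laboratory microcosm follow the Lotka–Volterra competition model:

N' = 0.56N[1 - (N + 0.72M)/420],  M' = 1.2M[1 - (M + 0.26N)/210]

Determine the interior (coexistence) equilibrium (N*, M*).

N* ≈ 331, M* ≈ 124

Setting both brackets to zero gives the nullclines N + 0.72M = 420 and 0.26N + M = 210.
Substituting M = 210 - 0.26N into the first: N(1 - 0.72·0.26) = 420 - 0.72·210.
So N* = 269/0.813 = 331, and then M* = 210 - 0.26·331 = 124.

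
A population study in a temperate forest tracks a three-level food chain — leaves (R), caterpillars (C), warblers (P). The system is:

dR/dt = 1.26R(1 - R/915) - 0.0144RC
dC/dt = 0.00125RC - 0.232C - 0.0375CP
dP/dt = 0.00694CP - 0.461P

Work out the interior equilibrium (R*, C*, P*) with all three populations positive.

R* ≈ 220, C* ≈ 66.4, P* ≈ 1.16

From dP/dt = 0: 0.00694C* = 0.461, so C* = 66.4.
From dR/dt = 0: 1.26(1 - R*/915) = 0.0144·66.4, giving R* = 915·(1 - 0.759) = 220.
From dC/dt = 0: 0.00125·220 - 0.232 = 0.0375P*, so P* = 0.0435/0.0375 = 1.16.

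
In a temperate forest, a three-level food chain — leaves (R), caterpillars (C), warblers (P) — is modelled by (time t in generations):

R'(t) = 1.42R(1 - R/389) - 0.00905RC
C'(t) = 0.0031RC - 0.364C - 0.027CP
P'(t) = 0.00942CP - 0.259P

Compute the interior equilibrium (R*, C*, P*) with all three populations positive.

From dP/dt = 0: 0.00942C* = 0.259, so C* = 27.5.
From dR/dt = 0: 1.42(1 - R*/389) = 0.00905·27.5, giving R* = 389·(1 - 0.175) = 321.
From dC/dt = 0: 0.0031·321 - 0.364 = 0.027P*, so P* = 0.631/0.027 = 23.4.

R* ≈ 321, C* ≈ 27.5, P* ≈ 23.4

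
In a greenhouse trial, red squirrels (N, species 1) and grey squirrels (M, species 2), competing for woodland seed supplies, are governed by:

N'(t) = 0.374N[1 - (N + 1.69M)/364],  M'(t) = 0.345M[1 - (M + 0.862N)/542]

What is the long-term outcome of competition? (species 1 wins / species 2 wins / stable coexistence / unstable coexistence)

Compare the nullcline intercepts: K1/α12 = 364/1.69 = 215 < K2 = 542; K2/α21 = 542/0.862 = 629 > K1 = 364.
Since the inequalities point opposite ways, species 2 can invade but species 1 cannot.

species 2 excludes species 1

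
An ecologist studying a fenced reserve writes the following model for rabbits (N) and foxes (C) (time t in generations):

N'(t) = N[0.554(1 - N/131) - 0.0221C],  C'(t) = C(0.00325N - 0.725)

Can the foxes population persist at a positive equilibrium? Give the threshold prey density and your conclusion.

Threshold N = 223; K < 223, so no, the predator goes extinct.

The predator equation gives dC/dt > 0 only when N > 0.725/0.00325 = 223.
Without the predator, N → K = 131. Since 131 < 223, the predator cannot invade.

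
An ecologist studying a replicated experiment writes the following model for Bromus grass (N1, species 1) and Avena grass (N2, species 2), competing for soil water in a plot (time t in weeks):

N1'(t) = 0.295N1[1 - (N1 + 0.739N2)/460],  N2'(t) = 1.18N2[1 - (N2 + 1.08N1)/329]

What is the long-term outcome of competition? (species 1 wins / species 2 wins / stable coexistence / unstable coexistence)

species 1 excludes species 2

Compare the nullcline intercepts: K1/α12 = 460/0.739 = 622 > K2 = 329; K2/α21 = 329/1.08 = 305 < K1 = 460.
Since the inequalities point opposite ways, species 1 can invade but species 2 cannot.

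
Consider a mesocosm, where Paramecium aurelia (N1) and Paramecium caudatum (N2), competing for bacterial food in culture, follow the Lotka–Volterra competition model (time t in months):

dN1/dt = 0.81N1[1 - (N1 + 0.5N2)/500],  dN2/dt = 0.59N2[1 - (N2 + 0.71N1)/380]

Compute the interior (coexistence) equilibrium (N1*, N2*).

N1* ≈ 481, N2* ≈ 38.8

Setting both brackets to zero gives the nullclines N1 + 0.5N2 = 500 and 0.71N1 + N2 = 380.
Substituting N2 = 380 - 0.71N1 into the first: N1(1 - 0.5·0.71) = 500 - 0.5·380.
So N1* = 310/0.645 = 481, and then N2* = 380 - 0.71·481 = 38.8.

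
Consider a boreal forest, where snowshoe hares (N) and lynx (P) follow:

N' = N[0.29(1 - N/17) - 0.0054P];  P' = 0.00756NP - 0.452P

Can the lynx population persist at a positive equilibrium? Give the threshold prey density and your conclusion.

The predator equation gives dP/dt > 0 only when N > 0.452/0.00756 = 59.8.
Without the predator, N → K = 17. Since 17 < 59.8, the predator cannot invade.

Threshold N = 59.8; K < 59.8, so no, the predator goes extinct.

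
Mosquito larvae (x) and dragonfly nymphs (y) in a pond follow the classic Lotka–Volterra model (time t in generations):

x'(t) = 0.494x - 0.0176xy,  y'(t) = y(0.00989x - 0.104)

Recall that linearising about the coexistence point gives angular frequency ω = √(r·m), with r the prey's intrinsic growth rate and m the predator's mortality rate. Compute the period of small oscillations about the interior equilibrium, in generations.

T ≈ 27.7 generations

Here r = 0.494 and m = 0.104, so r·m = 0.0514.
ω = √0.0514 = 0.227 per generation, hence T = 2π/ω ≈ 27.7 generations.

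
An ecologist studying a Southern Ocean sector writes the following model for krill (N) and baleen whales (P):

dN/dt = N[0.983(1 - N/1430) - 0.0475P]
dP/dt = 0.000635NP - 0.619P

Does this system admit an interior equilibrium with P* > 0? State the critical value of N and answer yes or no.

The predator equation gives dP/dt > 0 only when N > 0.619/0.000635 = 975.
Without the predator, N → K = 1430. Since 1430 > 975, the predator can invade and persist.

Threshold N = 975; K > 975, so yes, the predator persists.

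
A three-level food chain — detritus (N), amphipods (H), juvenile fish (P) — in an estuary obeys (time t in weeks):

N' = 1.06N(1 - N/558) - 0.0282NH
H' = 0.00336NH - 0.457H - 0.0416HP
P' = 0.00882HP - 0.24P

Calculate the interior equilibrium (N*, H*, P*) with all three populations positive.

From dP/dt = 0: 0.00882H* = 0.24, so H* = 27.2.
From dN/dt = 0: 1.06(1 - N*/558) = 0.0282·27.2, giving N* = 558·(1 - 0.724) = 154.
From dH/dt = 0: 0.00336·154 - 0.457 = 0.0416P*, so P* = 0.0606/0.0416 = 1.46.

N* ≈ 154, H* ≈ 27.2, P* ≈ 1.46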